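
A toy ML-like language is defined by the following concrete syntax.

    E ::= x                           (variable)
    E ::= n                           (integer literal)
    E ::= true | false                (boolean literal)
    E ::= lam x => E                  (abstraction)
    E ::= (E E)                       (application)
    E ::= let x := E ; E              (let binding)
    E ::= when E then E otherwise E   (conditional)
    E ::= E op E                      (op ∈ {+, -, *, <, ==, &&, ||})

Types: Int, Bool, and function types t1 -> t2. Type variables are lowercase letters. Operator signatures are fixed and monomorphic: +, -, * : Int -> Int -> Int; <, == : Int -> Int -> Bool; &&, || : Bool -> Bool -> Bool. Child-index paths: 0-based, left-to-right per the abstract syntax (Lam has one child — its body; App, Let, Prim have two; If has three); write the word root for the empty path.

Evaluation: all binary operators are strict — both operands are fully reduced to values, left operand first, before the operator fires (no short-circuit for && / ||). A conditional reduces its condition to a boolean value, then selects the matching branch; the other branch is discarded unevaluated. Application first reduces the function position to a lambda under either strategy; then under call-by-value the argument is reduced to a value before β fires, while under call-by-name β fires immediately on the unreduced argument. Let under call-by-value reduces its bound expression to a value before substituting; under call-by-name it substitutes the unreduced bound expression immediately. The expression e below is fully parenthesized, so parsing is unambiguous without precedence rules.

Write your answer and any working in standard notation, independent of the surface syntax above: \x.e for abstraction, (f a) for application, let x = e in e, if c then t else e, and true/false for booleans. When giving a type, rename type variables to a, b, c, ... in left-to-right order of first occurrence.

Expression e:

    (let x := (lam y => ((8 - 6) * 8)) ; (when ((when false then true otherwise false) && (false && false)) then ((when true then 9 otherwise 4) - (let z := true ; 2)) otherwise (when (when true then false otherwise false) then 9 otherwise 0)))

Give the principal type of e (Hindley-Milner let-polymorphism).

Trace:
  unify Int ~ Int
  unify Int ~ Int
  unify Int ~ Int
  unify Int ~ Int
\y._ : a -> Int
let x : forall. a -> Int
  unify Bool ~ Bool
  unify Bool ~ Bool
  unify Bool ~ Bool
  unify Bool ~ Bool
  unify Bool ~ Bool
  unify Bool ~ Bool
  unify Bool ~ Bool
  unify Bool ~ Bool
  unify Int ~ Int
  unify Int ~ Int
let z : Bool
  unify Int ~ Int
  unify Bool ~ Bool
  unify Bool ~ Bool
  unify Bool ~ Bool
  unify Int ~ Int
  unify Int ~ Int

Answer: Int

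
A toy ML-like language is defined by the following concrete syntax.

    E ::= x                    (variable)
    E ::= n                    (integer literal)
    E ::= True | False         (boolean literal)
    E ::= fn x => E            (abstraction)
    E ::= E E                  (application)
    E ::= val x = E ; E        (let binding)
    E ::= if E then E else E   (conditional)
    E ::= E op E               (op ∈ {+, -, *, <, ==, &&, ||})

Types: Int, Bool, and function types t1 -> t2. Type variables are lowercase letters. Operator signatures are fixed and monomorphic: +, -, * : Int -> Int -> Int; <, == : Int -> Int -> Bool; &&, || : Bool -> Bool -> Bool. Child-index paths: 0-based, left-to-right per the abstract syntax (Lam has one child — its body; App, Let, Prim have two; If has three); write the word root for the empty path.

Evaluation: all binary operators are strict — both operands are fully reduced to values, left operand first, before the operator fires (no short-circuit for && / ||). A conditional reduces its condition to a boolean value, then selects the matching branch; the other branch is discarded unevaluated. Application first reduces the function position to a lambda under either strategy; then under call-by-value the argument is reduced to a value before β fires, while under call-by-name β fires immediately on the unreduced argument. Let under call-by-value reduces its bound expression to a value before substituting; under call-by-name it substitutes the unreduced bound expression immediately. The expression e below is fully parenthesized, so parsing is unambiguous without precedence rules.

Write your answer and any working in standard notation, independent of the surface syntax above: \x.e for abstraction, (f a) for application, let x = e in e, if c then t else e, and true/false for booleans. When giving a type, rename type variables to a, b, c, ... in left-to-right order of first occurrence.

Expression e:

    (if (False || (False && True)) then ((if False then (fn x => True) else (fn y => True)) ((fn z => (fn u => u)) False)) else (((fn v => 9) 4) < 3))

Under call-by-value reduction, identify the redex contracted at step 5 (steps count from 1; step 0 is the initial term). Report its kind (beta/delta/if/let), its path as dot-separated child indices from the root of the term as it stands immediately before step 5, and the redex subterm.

Derivation:
step 0: (if (false || (false && true)) then ((if false then (\x.true) else (\y.true)) ((\z.(\u.u)) false)) else (((\v.9) 4) < 3))
step 1: [delta@0.1] (if (false || false) then ((if false then (\x.true) else (\y.true)) ((\z.(\u.u)) false)) else (((\v.9) 4) < 3))
step 2: [delta@0] (if false then ((if false then (\x.true) else (\y.true)) ((\z.(\u.u)) false)) else (((\v.9) 4) < 3))
step 3: [if@root] (((\v.9) 4) < 3)
step 4: [beta@0] (9 < 3)
step 5: [delta@root] false

Answer: delta at root : (9 < 3)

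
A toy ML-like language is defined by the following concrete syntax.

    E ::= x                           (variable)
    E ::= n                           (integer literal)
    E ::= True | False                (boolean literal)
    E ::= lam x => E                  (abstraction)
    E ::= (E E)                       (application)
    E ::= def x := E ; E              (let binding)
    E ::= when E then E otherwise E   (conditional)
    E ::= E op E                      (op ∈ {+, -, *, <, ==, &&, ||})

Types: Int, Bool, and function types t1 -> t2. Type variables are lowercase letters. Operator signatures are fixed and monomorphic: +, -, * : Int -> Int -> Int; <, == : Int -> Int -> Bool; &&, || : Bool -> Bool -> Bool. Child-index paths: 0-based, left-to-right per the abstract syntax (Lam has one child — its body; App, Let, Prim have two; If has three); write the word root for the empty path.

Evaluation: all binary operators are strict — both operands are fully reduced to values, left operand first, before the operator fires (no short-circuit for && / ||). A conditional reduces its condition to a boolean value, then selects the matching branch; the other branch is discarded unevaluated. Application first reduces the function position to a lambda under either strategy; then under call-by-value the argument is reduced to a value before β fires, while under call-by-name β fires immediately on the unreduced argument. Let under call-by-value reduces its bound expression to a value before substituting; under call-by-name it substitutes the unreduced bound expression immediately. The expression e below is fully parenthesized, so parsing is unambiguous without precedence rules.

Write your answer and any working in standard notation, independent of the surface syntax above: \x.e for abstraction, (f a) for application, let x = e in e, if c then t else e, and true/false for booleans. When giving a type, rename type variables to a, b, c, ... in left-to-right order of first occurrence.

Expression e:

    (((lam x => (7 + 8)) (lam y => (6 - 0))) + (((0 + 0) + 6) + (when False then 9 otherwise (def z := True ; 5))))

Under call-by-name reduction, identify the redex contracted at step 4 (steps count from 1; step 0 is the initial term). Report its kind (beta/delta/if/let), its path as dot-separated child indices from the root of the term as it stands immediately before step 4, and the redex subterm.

Answer: delta at 1.0 : (0 + 6)

Working:
step 0: (((\x.(7 + 8)) (\y.(6 - 0))) + (((0 + 0) + 6) + (if false then 9 else (let z = true in 5))))
step 1: [beta@0] ((7 + 8) + (((0 + 0) + 6) + (if false then 9 else (let z = true in 5))))
step 2: [delta@0] (15 + (((0 + 0) + 6) + (if false then 9 else (let z = true in 5))))
step 3: [delta@1.0.0] (15 + ((0 + 6) + (if false then 9 else (let z = true in 5))))
step 4: [delta@1.0] (15 + (6 + (if false then 9 else (let z = true in 5))))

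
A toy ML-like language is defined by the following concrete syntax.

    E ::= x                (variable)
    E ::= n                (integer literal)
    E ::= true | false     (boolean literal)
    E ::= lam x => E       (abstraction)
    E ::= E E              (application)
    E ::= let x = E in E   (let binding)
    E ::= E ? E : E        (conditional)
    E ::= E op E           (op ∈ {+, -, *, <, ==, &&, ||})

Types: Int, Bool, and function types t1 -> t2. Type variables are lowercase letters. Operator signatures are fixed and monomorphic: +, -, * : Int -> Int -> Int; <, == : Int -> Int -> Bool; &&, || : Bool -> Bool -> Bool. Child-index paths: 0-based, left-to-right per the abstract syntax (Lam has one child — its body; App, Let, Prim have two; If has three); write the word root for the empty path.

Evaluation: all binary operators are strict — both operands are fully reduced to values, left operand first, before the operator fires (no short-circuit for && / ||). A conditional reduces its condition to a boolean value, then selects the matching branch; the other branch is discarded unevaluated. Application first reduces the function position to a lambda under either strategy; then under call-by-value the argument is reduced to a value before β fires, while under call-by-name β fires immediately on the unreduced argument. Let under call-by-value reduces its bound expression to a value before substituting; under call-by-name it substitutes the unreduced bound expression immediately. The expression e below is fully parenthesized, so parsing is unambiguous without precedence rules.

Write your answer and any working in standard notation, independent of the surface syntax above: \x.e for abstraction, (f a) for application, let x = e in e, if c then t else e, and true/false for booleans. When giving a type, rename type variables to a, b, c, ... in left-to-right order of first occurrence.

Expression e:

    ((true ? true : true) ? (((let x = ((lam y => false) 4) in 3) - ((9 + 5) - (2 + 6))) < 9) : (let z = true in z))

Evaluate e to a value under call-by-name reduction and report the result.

Working:
step 0: (if (if true then true else true) then (((let x = ((\y.false) 4) in 3) - ((9 + 5) - (2 + 6))) < 9) else (let z = true in z))
step 1: [if@0] (if true then (((let x = ((\y.false) 4) in 3) - ((9 + 5) - (2 + 6))) < 9) else (let z = true in z))
step 2: [if@root] (((let x = ((\y.false) 4) in 3) - ((9 + 5) - (2 + 6))) < 9)
step 3: [let@0.0] ((3 - ((9 + 5) - (2 + 6))) < 9)
step 4: [delta@0.1.0] ((3 - (14 - (2 + 6))) < 9)
step 5: [delta@0.1.1] ((3 - (14 - 8)) < 9)
step 6: [delta@0.1] ((3 - 6) < 9)
step 7: [delta@0] (-3 < 9)
step 8: [delta@root] true

Answer: true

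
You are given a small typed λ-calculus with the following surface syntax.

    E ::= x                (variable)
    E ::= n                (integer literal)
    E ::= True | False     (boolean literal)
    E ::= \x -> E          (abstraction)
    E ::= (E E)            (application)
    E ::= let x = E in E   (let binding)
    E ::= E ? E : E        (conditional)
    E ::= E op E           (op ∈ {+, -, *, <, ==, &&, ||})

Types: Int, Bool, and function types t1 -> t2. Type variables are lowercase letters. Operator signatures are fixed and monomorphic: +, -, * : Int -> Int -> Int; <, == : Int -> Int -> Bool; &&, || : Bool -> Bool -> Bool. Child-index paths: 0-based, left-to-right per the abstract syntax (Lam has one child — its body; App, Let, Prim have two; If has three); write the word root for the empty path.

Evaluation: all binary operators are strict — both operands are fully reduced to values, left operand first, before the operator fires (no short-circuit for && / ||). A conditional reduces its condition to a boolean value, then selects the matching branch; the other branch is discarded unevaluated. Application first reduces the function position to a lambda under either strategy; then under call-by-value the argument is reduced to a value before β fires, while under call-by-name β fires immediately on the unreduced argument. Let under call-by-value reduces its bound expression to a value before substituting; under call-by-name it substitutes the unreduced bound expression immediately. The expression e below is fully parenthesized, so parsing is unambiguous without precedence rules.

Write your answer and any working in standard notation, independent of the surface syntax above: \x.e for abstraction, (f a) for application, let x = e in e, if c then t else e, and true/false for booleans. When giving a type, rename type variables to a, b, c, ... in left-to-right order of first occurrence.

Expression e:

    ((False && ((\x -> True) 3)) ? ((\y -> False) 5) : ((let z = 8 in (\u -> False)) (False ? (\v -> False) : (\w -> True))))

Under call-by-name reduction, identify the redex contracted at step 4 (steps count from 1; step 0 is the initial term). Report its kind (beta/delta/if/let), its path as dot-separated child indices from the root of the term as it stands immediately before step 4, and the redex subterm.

Answer: let at 0 : (let z = 8 in (\u.false))

Derivation:
step 0: (if (false && ((\x.true) 3)) then ((\y.false) 5) else ((let z = 8 in (\u.false)) (if false then (\v.false) else (\w.true))))
step 1: [beta@0.1] (if (false && true) then ((\y.false) 5) else ((let z = 8 in (\u.false)) (if false then (\v.false) else (\w.true))))
step 2: [delta@0] (if false then ((\y.false) 5) else ((let z = 8 in (\u.false)) (if false then (\v.false) else (\w.true))))
step 3: [if@root] ((let z = 8 in (\u.false)) (if false then (\v.false) else (\w.true)))
step 4: [let@0] ((\u.false) (if false then (\v.false) else (\w.true)))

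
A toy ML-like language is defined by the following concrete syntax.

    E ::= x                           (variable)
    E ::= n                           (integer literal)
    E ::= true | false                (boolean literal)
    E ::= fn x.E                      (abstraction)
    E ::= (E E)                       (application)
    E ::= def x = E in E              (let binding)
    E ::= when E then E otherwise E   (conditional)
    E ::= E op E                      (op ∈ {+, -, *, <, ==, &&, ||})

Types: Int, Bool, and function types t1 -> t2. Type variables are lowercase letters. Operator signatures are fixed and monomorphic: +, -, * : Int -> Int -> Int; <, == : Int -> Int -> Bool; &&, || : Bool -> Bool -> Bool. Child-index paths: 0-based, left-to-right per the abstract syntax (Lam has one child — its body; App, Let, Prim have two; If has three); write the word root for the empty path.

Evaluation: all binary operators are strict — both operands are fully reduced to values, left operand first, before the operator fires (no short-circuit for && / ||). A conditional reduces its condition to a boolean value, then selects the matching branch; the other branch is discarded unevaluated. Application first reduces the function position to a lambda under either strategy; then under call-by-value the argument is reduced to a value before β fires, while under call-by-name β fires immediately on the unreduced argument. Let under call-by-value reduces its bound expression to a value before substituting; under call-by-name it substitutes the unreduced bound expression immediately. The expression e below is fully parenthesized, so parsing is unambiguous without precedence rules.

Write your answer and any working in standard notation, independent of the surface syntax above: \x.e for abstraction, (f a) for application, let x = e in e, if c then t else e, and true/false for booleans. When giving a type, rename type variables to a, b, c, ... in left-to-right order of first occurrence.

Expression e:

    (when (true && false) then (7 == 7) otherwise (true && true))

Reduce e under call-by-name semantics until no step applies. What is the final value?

Derivation:
step 0: (if (true && false) then (7 == 7) else (true && true))
step 1: [delta@0] (if false then (7 == 7) else (true && true))
step 2: [if@root] (true && true)
step 3: [delta@root] true

Answer: true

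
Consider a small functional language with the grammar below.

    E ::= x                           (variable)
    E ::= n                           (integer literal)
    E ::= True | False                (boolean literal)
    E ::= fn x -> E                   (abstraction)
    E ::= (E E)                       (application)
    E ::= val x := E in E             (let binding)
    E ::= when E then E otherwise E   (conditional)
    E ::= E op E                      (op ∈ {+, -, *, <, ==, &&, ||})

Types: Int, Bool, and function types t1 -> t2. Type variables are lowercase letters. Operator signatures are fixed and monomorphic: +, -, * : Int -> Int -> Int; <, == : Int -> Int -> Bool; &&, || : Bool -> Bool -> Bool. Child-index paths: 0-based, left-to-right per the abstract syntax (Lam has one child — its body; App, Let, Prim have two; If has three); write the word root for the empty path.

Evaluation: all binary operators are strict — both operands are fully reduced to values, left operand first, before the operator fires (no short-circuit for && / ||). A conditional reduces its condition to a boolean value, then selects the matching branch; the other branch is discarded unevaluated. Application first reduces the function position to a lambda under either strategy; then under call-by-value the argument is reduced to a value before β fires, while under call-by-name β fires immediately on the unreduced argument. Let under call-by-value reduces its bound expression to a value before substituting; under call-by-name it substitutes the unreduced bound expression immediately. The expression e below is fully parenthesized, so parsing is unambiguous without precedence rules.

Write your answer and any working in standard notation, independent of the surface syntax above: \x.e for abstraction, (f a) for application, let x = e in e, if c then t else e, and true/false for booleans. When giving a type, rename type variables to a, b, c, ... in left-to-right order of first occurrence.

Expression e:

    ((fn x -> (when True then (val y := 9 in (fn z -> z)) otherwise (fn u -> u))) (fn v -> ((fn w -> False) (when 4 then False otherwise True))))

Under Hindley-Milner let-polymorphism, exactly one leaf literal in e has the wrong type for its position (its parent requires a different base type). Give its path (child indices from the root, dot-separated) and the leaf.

Trace:
  unify Bool ~ Bool
let y : Int
z : b
\z._ : b -> b
u : c
\u._ : c -> c
  unify b -> b ~ c -> c
  unify b ~ c
  unify c ~ c
\x._ : a -> c -> c
\w._ : e -> Bool
  unify Int ~ Bool
  FAIL: mismatch Int ~ Bool

Answer: 1.0.1.0 : 4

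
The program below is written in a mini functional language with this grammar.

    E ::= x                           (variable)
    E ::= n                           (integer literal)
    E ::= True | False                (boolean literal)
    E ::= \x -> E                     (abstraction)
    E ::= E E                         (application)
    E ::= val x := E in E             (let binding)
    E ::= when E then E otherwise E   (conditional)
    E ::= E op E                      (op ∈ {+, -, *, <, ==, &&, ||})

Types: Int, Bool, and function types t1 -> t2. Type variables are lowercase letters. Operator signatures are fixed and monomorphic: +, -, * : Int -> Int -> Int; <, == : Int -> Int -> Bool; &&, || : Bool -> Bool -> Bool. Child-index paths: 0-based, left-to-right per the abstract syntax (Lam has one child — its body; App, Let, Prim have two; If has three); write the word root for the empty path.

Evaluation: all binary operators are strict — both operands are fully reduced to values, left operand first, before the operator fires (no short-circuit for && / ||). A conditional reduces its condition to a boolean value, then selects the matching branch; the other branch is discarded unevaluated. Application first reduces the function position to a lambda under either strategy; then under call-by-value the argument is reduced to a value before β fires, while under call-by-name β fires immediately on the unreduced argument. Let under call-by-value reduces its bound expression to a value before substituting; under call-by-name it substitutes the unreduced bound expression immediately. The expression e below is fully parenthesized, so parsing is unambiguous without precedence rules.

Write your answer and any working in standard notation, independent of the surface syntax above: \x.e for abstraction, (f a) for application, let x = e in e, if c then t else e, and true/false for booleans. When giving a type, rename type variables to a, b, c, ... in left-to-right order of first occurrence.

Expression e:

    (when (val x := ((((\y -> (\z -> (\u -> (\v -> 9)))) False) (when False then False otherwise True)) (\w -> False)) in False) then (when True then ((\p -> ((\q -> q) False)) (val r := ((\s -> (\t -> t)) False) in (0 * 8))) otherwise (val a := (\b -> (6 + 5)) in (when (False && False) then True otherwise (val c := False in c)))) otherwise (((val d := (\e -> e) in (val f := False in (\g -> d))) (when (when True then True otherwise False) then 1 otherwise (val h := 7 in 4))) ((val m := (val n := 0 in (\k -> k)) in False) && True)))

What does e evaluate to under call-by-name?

Answer: false

Working:
step 0: (if (let x = ((((\y.(\z.(\u.(\v.9)))) false) (if false then false else true)) (\w.false)) in false) then (if true then ((\p.((\q.q) false)) (let r = ((\s.(\t.t)) false) in (0 * 8))) else (let a = (\b.(6 + 5)) in (if (false && false) then true else (let c = false in c)))) else (((let d = (\e.e) in (let f = false in (\g.d))) (if (if true then true else false) then 1 else (let h = 7 in 4))) ((let m = (let n = 0 in (\k.k)) in false) && true)))
step 1: [let@0] (if false then (if true then ((\p.((\q.q) false)) (let r = ((\s.(\t.t)) false) in (0 * 8))) else (let a = (\b.(6 + 5)) in (if (false && false) then true else (let c = false in c)))) else (((let d = (\e.e) in (let f = false in (\g.d))) (if (if true then true else false) then 1 else (let h = 7 in 4))) ((let m = (let n = 0 in (\k.k)) in false) && true)))
step 2: [if@root] (((let d = (\e.e) in (let f = false in (\g.d))) (if (if true then true else false) then 1 else (let h = 7 in 4))) ((let m = (let n = 0 in (\k.k)) in false) && true))
step 3: [let@0.0] (((let f = false in (\g.(\e.e))) (if (if true then true else false) then 1 else (let h = 7 in 4))) ((let m = (let n = 0 in (\k.k)) in false) && true))
step 4: [let@0.0] (((\g.(\e.e)) (if (if true then true else false) then 1 else (let h = 7 in 4))) ((let m = (let n = 0 in (\k.k)) in false) && true))
step 5: [beta@0] ((\e.e) ((let m = (let n = 0 in (\k.k)) in false) && true))
step 6: [beta@root] ((let m = (let n = 0 in (\k.k)) in false) && true)
step 7: [let@0] (false && true)
step 8: [delta@root] false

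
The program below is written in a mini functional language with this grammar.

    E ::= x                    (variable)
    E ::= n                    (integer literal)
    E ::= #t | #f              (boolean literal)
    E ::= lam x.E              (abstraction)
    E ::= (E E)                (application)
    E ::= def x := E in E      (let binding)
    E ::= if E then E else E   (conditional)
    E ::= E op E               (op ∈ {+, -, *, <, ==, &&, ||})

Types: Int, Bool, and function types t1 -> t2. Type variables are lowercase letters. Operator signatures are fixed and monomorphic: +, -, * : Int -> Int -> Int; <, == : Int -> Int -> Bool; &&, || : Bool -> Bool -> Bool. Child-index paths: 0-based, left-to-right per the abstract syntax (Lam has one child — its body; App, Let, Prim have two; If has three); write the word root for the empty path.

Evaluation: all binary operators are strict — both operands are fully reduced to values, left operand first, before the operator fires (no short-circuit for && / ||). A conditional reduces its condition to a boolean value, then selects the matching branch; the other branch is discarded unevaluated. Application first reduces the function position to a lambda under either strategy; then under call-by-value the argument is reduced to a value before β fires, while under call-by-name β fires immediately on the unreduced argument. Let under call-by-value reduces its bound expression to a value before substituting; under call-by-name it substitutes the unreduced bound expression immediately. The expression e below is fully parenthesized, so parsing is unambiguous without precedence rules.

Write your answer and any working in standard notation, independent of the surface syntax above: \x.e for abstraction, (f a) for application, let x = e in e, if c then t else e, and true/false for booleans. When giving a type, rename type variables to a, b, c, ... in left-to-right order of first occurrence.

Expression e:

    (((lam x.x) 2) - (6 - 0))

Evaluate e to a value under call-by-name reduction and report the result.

Answer: -4

Trace:
step 0: (((\x.x) 2) - (6 - 0))
step 1: [beta@0] (2 - (6 - 0))
step 2: [delta@1] (2 - 6)
step 3: [delta@root] -4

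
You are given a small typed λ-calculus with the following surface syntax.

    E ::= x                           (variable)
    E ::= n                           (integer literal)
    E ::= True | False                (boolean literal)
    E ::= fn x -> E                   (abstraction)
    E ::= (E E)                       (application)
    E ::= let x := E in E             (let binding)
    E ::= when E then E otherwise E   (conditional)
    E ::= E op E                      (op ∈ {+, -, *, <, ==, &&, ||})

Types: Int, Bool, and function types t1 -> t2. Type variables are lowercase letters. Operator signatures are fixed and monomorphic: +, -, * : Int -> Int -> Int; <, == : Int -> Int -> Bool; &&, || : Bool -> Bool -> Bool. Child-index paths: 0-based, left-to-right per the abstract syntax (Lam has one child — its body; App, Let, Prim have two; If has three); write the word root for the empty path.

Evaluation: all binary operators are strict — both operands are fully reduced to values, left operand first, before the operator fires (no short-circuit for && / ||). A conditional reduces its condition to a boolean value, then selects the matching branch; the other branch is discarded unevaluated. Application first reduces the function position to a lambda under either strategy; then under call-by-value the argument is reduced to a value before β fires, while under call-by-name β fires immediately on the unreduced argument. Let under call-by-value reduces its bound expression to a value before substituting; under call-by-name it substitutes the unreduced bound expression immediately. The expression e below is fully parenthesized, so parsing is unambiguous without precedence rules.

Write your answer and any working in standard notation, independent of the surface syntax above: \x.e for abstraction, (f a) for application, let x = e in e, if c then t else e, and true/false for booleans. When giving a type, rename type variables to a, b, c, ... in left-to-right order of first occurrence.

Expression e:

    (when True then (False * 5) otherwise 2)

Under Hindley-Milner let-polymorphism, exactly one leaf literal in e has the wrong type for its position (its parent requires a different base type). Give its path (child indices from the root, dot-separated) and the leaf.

Derivation:
  unify Bool ~ Bool
  unify Bool ~ Int
  FAIL: mismatch Bool ~ Int

Answer: 1.0 : false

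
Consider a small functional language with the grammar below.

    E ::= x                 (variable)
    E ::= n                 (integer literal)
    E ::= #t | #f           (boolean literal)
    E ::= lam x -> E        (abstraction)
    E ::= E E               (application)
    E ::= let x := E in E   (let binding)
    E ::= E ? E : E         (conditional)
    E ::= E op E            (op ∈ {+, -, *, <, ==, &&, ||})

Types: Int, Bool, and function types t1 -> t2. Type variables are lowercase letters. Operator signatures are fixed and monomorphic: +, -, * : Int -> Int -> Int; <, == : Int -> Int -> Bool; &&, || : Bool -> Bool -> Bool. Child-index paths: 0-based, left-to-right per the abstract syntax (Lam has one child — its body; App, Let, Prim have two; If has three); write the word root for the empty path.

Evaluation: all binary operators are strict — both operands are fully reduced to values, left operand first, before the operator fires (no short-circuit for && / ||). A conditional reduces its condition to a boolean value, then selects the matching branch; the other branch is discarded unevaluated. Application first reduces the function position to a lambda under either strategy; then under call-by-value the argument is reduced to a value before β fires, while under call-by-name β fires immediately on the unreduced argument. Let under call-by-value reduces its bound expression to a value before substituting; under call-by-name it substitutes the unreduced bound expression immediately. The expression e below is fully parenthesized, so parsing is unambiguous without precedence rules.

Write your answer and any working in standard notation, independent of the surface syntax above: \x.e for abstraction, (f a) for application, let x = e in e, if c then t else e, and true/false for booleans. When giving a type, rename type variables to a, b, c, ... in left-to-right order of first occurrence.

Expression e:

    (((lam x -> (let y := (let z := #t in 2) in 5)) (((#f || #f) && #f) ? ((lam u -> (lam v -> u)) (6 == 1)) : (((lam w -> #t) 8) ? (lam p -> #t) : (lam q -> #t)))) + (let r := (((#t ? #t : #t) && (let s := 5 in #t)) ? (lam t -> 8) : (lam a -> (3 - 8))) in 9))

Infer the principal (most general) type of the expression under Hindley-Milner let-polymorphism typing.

Answer: Int

Derivation:
let z : Bool
let y : Int
\x._ : a -> Int
  unify Bool ~ Bool
  unify Bool ~ Bool
  unify Bool ~ Bool
  unify Bool ~ Bool
  unify Bool ~ Bool
u : b
\v._ : c -> b
\u._ : b -> c -> b
  unify Int ~ Int
  unify Int ~ Int
  unify b -> c -> b ~ Bool -> d
  unify b ~ Bool
  unify c -> Bool ~ d
_ _ : c -> Bool
\w._ : e -> Bool
  unify e -> Bool ~ Int -> f
  unify e ~ Int
  unify Bool ~ f
_ _ : Bool
  unify Bool ~ Bool
\p._ : g -> Bool
\q._ : h -> Bool
  unify g -> Bool ~ h -> Bool
  unify g ~ h
  unify Bool ~ Bool
  unify c -> Bool ~ h -> Bool
  unify c ~ h
  unify Bool ~ Bool
  unify a -> Int ~ (h -> Bool) -> i
  unify a ~ h -> Bool
  unify Int ~ i
_ _ : Int
  unify Int ~ Int
  unify Bool ~ Bool
  unify Bool ~ Bool
  unify Bool ~ Bool
let s : Int
  unify Bool ~ Bool
  unify Bool ~ Bool
\t._ : j -> Int
  unify Int ~ Int
  unify Int ~ Int
\a._ : k -> Int
  unify j -> Int ~ k -> Int
  unify j ~ k
  unify Int ~ Int
let r : forall. k -> Int
  unify Int ~ Int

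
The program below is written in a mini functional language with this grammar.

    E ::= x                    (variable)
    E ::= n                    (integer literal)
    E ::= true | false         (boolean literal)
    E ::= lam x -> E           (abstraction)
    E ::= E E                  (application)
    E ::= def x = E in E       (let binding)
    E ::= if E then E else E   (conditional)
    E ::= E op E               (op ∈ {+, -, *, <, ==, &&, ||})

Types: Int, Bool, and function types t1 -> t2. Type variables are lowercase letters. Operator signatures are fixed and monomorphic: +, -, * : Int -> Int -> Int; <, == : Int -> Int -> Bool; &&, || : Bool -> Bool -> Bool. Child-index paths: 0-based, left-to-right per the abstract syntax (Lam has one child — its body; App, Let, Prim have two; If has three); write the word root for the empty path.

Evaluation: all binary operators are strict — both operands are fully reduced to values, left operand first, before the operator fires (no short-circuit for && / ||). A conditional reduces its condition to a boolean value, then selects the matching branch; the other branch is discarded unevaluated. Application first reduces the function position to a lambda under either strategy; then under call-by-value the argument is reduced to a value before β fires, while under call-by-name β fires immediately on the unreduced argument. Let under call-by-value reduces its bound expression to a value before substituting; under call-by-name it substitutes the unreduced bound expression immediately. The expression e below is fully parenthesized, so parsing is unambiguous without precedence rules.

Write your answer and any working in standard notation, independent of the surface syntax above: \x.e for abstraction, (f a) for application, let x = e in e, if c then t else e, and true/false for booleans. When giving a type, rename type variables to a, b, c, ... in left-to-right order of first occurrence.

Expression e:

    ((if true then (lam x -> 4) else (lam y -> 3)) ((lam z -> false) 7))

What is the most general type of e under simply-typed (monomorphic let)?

Answer: Int

Trace:
  unify Bool ~ Bool
\x._ : a -> Int
\y._ : b -> Int
  unify a -> Int ~ b -> Int
  unify a ~ b
  unify Int ~ Int
\z._ : c -> Bool
  unify c -> Bool ~ Int -> d
  unify c ~ Int
  unify Bool ~ d
_ _ : Bool
  unify b -> Int ~ Bool -> e
  unify b ~ Bool
  unify Int ~ e
_ _ : Int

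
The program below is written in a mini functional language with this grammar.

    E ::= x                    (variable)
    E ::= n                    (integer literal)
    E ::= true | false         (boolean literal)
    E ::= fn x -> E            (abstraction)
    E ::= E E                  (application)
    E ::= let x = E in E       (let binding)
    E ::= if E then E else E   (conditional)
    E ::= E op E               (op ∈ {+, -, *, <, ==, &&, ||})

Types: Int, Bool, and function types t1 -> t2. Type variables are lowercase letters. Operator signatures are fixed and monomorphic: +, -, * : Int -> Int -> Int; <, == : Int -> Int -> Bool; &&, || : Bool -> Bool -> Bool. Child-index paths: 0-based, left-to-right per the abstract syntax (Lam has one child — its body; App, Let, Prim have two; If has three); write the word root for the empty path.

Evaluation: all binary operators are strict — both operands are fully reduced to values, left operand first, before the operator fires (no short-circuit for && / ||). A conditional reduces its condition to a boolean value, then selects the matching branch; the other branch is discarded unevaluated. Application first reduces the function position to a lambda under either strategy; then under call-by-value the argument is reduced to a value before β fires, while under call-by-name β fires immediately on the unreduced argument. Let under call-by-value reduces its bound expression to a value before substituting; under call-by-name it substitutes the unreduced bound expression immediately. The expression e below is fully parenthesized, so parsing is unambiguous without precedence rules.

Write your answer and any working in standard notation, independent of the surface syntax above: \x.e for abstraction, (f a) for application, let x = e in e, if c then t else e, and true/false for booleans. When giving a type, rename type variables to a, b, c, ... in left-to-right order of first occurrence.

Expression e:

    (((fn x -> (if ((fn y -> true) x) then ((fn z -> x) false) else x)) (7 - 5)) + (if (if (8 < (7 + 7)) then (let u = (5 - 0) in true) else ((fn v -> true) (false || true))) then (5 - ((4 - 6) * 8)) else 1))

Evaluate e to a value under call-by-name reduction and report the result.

Answer: 23

Trace:
step 0: (((\x.(if ((\y.true) x) then ((\z.x) false) else x)) (7 - 5)) + (if (if (8 < (7 + 7)) then (let u = (5 - 0) in true) else ((\v.true) (false || true))) then (5 - ((4 - 6) * 8)) else 1))
step 1: [beta@0] ((if ((\y.true) (7 - 5)) then ((\z.(7 - 5)) false) else (7 - 5)) + (if (if (8 < (7 + 7)) then (let u = (5 - 0) in true) else ((\v.true) (false || true))) then (5 - ((4 - 6) * 8)) else 1))
step 2: [beta@0.0] ((if true then ((\z.(7 - 5)) false) else (7 - 5)) + (if (if (8 < (7 + 7)) then (let u = (5 - 0) in true) else ((\v.true) (false || true))) then (5 - ((4 - 6) * 8)) else 1))
step 3: [if@0] (((\z.(7 - 5)) false) + (if (if (8 < (7 + 7)) then (let u = (5 - 0) in true) else ((\v.true) (false || true))) then (5 - ((4 - 6) * 8)) else 1))
step 4: [beta@0] ((7 - 5) + (if (if (8 < (7 + 7)) then (let u = (5 - 0) in true) else ((\v.true) (false || true))) then (5 - ((4 - 6) * 8)) else 1))
step 5: [delta@0] (2 + (if (if (8 < (7 + 7)) then (let u = (5 - 0) in true) else ((\v.true) (false || true))) then (5 - ((4 - 6) * 8)) else 1))
step 6: [delta@1.0.0.1] (2 + (if (if (8 < 14) then (let u = (5 - 0) in true) else ((\v.true) (false || true))) then (5 - ((4 - 6) * 8)) else 1))
step 7: [delta@1.0.0] (2 + (if (if true then (let u = (5 - 0) in true) else ((\v.true) (false || true))) then (5 - ((4 - 6) * 8)) else 1))
step 8: [if@1.0] (2 + (if (let u = (5 - 0) in true) then (5 - ((4 - 6) * 8)) else 1))
step 9: [let@1.0] (2 + (if true then (5 - ((4 - 6) * 8)) else 1))
step 10: [if@1] (2 + (5 - ((4 - 6) * 8)))
step 11: [delta@1.1.0] (2 + (5 - (-2 * 8)))
step 12: [delta@1.1] (2 + (5 - -16))
step 13: [delta@1] (2 + 21)
step 14: [delta@root] 23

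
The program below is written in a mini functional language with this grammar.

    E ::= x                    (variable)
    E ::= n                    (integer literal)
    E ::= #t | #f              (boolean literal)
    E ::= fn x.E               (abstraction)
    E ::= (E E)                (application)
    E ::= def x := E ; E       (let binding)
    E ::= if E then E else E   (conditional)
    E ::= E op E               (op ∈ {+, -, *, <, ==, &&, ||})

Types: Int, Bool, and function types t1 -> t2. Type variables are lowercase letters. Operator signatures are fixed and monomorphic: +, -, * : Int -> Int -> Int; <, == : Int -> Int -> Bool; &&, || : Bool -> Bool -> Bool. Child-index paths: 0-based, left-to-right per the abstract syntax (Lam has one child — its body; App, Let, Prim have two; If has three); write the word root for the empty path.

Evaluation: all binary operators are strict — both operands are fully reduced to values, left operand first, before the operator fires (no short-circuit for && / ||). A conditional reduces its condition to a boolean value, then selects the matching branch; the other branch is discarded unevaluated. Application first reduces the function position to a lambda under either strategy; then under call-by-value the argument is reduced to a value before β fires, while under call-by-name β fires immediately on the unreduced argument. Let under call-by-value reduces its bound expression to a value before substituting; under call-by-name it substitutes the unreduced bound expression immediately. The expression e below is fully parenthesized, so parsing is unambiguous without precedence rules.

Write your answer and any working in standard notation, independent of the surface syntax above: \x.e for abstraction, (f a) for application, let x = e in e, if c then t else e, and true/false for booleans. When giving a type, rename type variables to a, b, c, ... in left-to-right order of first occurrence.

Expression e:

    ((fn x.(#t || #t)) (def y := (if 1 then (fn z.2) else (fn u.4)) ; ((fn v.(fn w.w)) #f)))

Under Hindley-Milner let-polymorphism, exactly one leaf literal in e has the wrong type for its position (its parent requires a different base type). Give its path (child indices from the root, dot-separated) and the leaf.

Working:
  unify Bool ~ Bool
  unify Bool ~ Bool
\x._ : a -> Bool
  unify Int ~ Bool
  FAIL: mismatch Int ~ Bool

Answer: 1.0.0 : 1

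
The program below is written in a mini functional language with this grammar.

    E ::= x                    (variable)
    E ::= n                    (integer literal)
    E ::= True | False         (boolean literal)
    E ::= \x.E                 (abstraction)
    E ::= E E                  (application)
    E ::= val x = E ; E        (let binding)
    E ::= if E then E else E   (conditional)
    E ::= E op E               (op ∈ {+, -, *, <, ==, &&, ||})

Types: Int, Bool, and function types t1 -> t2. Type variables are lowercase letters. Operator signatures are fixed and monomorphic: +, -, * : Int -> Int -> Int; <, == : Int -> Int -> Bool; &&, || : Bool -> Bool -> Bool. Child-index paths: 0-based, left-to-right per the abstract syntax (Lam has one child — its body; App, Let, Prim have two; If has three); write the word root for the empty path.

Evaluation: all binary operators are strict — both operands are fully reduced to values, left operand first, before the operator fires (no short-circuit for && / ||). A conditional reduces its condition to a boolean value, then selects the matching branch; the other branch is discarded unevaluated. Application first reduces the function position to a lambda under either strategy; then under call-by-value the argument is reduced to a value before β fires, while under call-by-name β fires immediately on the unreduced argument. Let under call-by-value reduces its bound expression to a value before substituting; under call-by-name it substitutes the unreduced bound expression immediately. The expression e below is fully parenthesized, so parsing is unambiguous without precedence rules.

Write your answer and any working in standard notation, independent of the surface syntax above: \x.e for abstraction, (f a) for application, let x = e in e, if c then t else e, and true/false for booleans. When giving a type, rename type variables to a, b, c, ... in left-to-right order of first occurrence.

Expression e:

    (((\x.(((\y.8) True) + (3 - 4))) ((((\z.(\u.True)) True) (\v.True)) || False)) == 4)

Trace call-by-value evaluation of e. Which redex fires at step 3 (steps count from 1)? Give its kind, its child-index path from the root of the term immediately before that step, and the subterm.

Answer: delta at 0.1 : (true || false)

Derivation:
step 0: (((\x.(((\y.8) true) + (3 - 4))) ((((\z.(\u.true)) true) (\v.true)) || false)) == 4)
step 1: [beta@0.1.0.0] (((\x.(((\y.8) true) + (3 - 4))) (((\u.true) (\v.true)) || false)) == 4)
step 2: [beta@0.1.0] (((\x.(((\y.8) true) + (3 - 4))) (true || false)) == 4)
step 3: [delta@0.1] (((\x.(((\y.8) true) + (3 - 4))) true) == 4)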